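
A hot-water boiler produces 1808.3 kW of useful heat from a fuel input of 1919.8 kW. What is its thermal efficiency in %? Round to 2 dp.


eta = (1808.3/1919.8)*100 = 94.19 %

94.19 %


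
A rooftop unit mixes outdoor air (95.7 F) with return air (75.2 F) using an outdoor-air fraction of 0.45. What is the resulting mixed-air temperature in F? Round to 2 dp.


T_mix = 0.45*95.7 + 0.55*75.2 = 84.43 F

84.43 F


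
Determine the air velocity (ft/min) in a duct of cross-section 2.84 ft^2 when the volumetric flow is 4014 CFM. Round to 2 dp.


V = 4014 / 2.84 = 1413.38 ft/min

1413.38 ft/min


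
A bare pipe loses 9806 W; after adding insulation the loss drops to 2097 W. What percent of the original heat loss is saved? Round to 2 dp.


Savings = ((9806-2097)/9806)*100 = 78.62 %

78.62 %


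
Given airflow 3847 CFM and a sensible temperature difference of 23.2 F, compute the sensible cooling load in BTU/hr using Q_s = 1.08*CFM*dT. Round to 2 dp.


Q = 1.08 * 3847 * 23.2 = 96390.43 BTU/hr

96390.43 BTU/hr


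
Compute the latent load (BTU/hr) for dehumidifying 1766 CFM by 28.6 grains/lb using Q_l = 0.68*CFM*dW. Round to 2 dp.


Q = 0.68 * 1766 * 28.6 = 34345.17 BTU/hr

34345.17 BTU/hr


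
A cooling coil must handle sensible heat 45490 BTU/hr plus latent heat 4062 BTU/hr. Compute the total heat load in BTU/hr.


Qt = 45490 + 4062 = 49552 BTU/hr

49552 BTU/hr


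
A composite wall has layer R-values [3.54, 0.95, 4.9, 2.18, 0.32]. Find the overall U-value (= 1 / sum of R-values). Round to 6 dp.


R_total = 3.54 + 0.95 + 4.9 + 2.18 + 0.32 = 11.89
U = 1/11.89 = 0.084104

0.084104


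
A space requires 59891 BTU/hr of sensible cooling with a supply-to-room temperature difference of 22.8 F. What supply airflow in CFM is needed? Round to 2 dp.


CFM = 59891 / (1.08 * 22.8) = 2432.22

2432.22 CFM


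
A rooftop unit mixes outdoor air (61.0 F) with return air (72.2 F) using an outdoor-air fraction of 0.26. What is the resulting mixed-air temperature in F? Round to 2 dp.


T_mix = 0.26*61.0 + 0.74*72.2 = 69.29 F

69.29 F


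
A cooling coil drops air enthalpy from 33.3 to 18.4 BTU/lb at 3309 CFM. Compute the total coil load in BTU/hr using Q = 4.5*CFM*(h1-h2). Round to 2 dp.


Q = 4.5 * 3309 * (33.3 - 18.4) = 221868.45 BTU/hr

221868.45 BTU/hr


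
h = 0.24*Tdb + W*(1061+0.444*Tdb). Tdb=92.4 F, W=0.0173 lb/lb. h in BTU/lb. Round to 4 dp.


h = 0.24*92.4 + 0.0173*(1061+0.444*92.4) = 41.2410 BTU/lb

41.2410 BTU/lb


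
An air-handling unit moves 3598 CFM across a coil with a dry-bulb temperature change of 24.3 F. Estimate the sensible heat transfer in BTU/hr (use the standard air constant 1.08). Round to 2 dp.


Q = 1.08 * 3598 * 24.3 = 94425.91 BTU/hr

94425.91 BTU/hr


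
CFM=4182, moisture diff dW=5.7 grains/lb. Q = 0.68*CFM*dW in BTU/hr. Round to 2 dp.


Q = 0.68 * 4182 * 5.7 = 16209.43 BTU/hr

16209.43 BTU/hr


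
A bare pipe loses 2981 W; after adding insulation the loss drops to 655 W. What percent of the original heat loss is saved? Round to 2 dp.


Savings = ((2981-655)/2981)*100 = 78.03 %

78.03 %


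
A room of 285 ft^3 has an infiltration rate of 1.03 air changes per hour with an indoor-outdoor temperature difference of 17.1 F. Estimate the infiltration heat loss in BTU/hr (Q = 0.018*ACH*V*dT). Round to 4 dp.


Q = 0.018 * 1.03 * 285 * 17.1 = 90.3547 BTU/hr

90.3547 BTU/hr


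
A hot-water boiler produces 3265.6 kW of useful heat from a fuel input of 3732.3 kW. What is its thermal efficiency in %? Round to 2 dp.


eta = (3265.6/3732.3)*100 = 87.50 %

87.50 %


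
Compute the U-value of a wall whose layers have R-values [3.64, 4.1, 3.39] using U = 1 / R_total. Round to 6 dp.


R_total = 3.64 + 4.1 + 3.39 = 11.13
U = 1/11.13 = 0.089847

0.089847


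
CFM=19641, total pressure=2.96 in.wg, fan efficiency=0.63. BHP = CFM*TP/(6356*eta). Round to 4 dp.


BHP = 19641 * 2.96 / (6356 * 0.63) = 14.5188 hp

14.5188 hp


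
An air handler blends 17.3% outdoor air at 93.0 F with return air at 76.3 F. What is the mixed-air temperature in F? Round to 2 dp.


T_mix = 76.3 + (17.3/100)*(93.0-76.3) = 79.19 F

79.19 F


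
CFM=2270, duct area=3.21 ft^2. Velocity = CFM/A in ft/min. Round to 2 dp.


V = 2270 / 3.21 = 707.17 ft/min

707.17 ft/min


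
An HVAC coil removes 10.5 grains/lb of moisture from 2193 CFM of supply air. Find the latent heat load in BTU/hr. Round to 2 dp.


Q = 0.68 * 2193 * 10.5 = 15658.02 BTU/hr

15658.02 BTU/hr


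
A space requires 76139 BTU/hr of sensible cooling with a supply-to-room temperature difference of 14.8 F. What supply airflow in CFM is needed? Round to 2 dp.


CFM = 76139 / (1.08 * 14.8) = 4763.45

4763.45 CFM


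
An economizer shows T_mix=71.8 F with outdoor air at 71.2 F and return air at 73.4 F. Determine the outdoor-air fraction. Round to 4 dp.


frac = (71.8 - 73.4) / (71.2 - 73.4) = 0.7273

0.7273


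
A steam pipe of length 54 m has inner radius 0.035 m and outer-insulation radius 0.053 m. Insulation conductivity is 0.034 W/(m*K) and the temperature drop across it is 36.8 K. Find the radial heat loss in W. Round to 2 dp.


Q = 2*pi*0.034*54*36.8/ln(0.053/0.035) = 1023.08 W

1023.08 W


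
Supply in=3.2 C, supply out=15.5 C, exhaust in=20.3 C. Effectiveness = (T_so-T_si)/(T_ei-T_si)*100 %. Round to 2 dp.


eff = (15.5-3.2)/(20.3-3.2)*100 = 71.93 %

71.93 %


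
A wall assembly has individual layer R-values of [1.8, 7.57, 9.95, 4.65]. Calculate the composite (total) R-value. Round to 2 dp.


R_total = 1.8 + 7.57 + 9.95 + 4.65 = 23.97

23.97


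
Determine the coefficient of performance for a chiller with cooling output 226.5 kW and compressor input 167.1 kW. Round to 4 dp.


COP = 226.5 / 167.1 = 1.3555

1.3555


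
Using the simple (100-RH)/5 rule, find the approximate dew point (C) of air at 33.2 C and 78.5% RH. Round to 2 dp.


Td = 33.2 - (100-78.5)/5 = 28.90 C

28.90 C


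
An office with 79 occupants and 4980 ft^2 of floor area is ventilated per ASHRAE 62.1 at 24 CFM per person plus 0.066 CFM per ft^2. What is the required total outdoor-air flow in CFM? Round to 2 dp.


Total = 79*24 + 4980*0.066 = 2224.68 CFM

2224.68 CFM


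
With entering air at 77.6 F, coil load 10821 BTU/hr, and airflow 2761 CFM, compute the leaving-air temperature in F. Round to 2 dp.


dT = 10821/(1.08*2761) = 3.6289
T_leave = 77.6 - 3.6289 = 73.97 F

73.97 F


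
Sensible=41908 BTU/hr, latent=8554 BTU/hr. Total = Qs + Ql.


Qt = 41908 + 8554 = 50462 BTU/hr

50462 BTU/hr


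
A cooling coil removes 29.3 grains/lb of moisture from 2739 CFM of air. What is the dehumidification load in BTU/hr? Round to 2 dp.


Q = 0.68 * 2739 * 29.3 = 54571.84 BTU/hr

54571.84 BTU/hr


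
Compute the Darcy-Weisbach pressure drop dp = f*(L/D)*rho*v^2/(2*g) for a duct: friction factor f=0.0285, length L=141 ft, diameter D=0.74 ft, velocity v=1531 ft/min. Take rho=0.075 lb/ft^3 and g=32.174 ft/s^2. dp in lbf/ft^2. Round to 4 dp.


v_fps = 1531/60 = 25.5167 ft/s
dp = 0.0285*(141/0.74)*0.075*25.5167^2/(2*32.174) = 4.1210 lbf/ft^2

4.1210 lbf/ft^2


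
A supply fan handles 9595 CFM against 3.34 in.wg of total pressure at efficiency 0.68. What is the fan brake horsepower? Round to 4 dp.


BHP = 9595 * 3.34 / (6356 * 0.68) = 7.4148 hp

7.4148 hp


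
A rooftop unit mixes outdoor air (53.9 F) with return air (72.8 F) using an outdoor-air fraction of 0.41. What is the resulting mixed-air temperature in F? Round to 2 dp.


T_mix = 0.41*53.9 + 0.59*72.8 = 65.05 F

65.05 F


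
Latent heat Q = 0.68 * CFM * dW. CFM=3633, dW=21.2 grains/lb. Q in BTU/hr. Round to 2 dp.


Q = 0.68 * 3633 * 21.2 = 52373.33 BTU/hr

52373.33 BTU/hr


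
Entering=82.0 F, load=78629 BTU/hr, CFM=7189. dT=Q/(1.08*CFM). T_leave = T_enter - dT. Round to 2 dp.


dT = 78629/(1.08*7189) = 10.1272
T_leave = 82.0 - 10.1272 = 71.87 F

71.87 F


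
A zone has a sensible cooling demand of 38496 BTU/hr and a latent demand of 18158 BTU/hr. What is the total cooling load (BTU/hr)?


Qt = 38496 + 18158 = 56654 BTU/hr

56654 BTU/hr


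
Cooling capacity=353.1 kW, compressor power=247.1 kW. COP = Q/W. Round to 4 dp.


COP = 353.1 / 247.1 = 1.4290

1.4290


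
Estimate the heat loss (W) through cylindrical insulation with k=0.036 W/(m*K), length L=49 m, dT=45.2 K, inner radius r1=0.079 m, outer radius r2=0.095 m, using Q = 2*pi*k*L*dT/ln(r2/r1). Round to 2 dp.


Q = 2*pi*0.036*49*45.2/ln(0.095/0.079) = 2716.36 W

2716.36 W


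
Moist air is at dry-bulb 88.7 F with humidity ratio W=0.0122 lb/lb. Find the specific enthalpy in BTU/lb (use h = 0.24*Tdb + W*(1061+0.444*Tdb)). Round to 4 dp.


h = 0.24*88.7 + 0.0122*(1061+0.444*88.7) = 34.7127 BTU/lb

34.7127 BTU/lb


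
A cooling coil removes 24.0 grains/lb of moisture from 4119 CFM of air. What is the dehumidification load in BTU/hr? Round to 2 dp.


Q = 0.68 * 4119 * 24.0 = 67222.08 BTU/hr

67222.08 BTU/hr


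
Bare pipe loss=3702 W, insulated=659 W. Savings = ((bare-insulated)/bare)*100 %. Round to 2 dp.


Savings = ((3702-659)/3702)*100 = 82.20 %

82.20 %


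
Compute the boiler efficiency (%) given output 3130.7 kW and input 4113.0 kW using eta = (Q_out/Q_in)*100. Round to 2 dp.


eta = (3130.7/4113.0)*100 = 76.12 %

76.12 %


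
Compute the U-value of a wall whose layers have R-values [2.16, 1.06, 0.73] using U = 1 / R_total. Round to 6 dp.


R_total = 2.16 + 1.06 + 0.73 = 3.95
U = 1/3.95 = 0.253165

0.253165


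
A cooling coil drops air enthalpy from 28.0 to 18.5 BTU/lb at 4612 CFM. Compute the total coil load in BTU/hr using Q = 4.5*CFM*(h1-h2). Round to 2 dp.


Q = 4.5 * 4612 * (28.0 - 18.5) = 197163.00 BTU/hr

197163.00 BTU/hr


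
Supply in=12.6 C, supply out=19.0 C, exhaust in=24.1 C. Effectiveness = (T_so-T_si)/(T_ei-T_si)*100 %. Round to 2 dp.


eff = (19.0-12.6)/(24.1-12.6)*100 = 55.65 %

55.65 %


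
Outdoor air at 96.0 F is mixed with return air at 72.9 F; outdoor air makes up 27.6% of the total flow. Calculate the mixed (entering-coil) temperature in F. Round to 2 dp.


T_mix = 72.9 + (27.6/100)*(96.0-72.9) = 79.28 F

79.28 F


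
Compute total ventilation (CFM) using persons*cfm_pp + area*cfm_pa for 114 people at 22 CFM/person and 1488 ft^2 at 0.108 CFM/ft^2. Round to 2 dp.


Total = 114*22 + 1488*0.108 = 2668.70 CFM

2668.70 CFM


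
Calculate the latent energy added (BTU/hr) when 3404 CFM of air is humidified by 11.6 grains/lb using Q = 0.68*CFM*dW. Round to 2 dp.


Q = 0.68 * 3404 * 11.6 = 26850.75 BTU/hr

26850.75 BTU/hr


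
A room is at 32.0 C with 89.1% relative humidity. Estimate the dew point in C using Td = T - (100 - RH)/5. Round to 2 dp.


Td = 32.0 - (100-89.1)/5 = 29.82 C

29.82 C


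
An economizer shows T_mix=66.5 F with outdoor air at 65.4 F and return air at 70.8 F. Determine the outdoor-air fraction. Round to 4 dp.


frac = (66.5 - 70.8) / (65.4 - 70.8) = 0.7963

0.7963


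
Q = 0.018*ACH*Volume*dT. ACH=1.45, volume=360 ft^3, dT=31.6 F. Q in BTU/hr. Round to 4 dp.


Q = 0.018 * 1.45 * 360 * 31.6 = 296.9136 BTU/hr

296.9136 BTU/hr


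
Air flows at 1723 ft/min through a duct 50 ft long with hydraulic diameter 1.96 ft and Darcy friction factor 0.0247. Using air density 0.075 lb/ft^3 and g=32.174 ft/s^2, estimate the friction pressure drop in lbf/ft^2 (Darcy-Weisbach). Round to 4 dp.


v_fps = 1723/60 = 28.7167 ft/s
dp = 0.0247*(50/1.96)*0.075*28.7167^2/(2*32.174) = 0.6056 lbf/ft^2

0.6056 lbf/ft^2


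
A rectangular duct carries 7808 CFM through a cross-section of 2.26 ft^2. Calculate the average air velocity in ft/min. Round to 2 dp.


V = 7808 / 2.26 = 3454.87 ft/min

3454.87 ft/min


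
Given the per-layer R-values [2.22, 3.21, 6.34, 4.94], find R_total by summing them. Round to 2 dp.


R_total = 2.22 + 3.21 + 6.34 + 4.94 = 16.71

16.71


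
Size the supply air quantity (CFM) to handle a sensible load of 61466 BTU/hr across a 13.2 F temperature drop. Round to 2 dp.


CFM = 61466 / (1.08 * 13.2) = 4311.59

4311.59 CFM


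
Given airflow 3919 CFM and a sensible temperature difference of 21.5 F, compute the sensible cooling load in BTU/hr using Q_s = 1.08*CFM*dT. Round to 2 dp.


Q = 1.08 * 3919 * 21.5 = 90999.18 BTU/hr

90999.18 BTU/hr


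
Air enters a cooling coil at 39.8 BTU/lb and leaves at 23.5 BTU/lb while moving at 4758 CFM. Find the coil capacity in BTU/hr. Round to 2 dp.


Q = 4.5 * 4758 * (39.8 - 23.5) = 348999.30 BTU/hr

348999.30 BTU/hr


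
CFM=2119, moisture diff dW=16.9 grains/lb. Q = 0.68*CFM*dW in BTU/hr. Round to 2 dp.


Q = 0.68 * 2119 * 16.9 = 24351.55 BTU/hr

24351.55 BTU/hr


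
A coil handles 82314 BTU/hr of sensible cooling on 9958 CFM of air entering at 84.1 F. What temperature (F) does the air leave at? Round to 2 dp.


dT = 82314/(1.08*9958) = 7.6538
T_leave = 84.1 - 7.6538 = 76.45 F

76.45 F


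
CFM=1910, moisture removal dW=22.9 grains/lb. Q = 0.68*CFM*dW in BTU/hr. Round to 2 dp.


Q = 0.68 * 1910 * 22.9 = 29742.52 BTU/hr

29742.52 BTU/hr


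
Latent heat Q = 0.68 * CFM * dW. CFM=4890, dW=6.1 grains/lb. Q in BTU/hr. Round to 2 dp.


Q = 0.68 * 4890 * 6.1 = 20283.72 BTU/hr

20283.72 BTU/hr


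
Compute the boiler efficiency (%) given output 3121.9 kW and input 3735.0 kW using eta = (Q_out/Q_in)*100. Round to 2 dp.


eta = (3121.9/3735.0)*100 = 83.59 %

83.59 %


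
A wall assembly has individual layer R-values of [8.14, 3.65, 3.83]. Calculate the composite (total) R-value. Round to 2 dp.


R_total = 8.14 + 3.65 + 3.83 = 15.62

15.62


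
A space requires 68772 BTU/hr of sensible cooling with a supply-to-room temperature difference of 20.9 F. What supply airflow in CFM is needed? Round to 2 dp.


CFM = 68772 / (1.08 * 20.9) = 3046.78

3046.78 CFM


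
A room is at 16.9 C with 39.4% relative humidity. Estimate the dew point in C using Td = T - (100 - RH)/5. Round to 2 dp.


Td = 16.9 - (100-39.4)/5 = 4.78 C

4.78 C


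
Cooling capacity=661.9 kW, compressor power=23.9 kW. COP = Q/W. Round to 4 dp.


COP = 661.9 / 23.9 = 27.6946

27.6946


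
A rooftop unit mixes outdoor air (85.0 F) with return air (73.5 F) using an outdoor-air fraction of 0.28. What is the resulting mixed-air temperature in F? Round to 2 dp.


T_mix = 0.28*85.0 + 0.72*73.5 = 76.72 F

76.72 F


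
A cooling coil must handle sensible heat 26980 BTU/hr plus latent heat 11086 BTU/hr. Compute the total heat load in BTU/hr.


Qt = 26980 + 11086 = 38066 BTU/hr

38066 BTU/hr


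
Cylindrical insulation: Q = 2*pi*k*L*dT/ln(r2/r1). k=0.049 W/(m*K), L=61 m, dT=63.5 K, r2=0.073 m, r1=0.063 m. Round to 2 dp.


Q = 2*pi*0.049*61*63.5/ln(0.073/0.063) = 8094.76 W

8094.76 W


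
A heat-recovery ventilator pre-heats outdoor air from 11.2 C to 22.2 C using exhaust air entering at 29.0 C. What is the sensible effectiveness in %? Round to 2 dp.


eff = (22.2-11.2)/(29.0-11.2)*100 = 61.80 %

61.80 %


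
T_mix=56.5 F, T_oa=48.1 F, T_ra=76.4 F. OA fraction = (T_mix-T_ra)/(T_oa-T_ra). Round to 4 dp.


frac = (56.5 - 76.4) / (48.1 - 76.4) = 0.7032

0.7032


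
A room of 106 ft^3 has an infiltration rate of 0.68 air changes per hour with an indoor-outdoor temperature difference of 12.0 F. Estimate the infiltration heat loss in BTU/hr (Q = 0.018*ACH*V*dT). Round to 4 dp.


Q = 0.018 * 0.68 * 106 * 12.0 = 15.5693 BTU/hr

15.5693 BTU/hr


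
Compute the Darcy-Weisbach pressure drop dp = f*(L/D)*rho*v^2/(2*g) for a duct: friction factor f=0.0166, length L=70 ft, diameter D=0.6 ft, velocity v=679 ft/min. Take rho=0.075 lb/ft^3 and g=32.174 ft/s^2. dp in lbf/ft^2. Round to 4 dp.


v_fps = 679/60 = 11.3167 ft/s
dp = 0.0166*(70/0.6)*0.075*11.3167^2/(2*32.174) = 0.2891 lbf/ft^2

0.2891 lbf/ft^2


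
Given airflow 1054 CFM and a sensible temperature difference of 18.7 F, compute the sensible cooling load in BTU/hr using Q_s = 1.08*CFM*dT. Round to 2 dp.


Q = 1.08 * 1054 * 18.7 = 21286.58 BTU/hr

21286.58 BTU/hr


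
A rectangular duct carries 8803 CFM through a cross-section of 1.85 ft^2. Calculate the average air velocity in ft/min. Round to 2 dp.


V = 8803 / 1.85 = 4758.38 ft/min

4758.38 ft/min


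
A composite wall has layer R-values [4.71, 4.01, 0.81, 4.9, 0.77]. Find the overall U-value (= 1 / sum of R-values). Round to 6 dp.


R_total = 4.71 + 4.01 + 0.81 + 4.9 + 0.77 = 15.20
U = 1/15.20 = 0.065789

0.065789


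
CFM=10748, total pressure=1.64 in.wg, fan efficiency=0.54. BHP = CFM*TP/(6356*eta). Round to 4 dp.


BHP = 10748 * 1.64 / (6356 * 0.54) = 5.1356 hp

5.1356 hp


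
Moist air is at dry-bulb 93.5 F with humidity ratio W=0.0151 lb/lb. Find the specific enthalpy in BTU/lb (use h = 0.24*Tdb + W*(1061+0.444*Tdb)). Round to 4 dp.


h = 0.24*93.5 + 0.0151*(1061+0.444*93.5) = 39.0880 BTU/lb

39.0880 BTU/lb


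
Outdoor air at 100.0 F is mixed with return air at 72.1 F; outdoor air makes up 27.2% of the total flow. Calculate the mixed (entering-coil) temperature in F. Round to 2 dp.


T_mix = 72.1 + (27.2/100)*(100.0-72.1) = 79.69 F

79.69 F


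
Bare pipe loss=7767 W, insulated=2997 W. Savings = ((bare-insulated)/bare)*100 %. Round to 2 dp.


Savings = ((7767-2997)/7767)*100 = 61.41 %

61.41 %


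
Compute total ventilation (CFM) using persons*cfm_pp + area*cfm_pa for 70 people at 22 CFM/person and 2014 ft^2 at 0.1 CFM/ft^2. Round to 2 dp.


Total = 70*22 + 2014*0.1 = 1741.40 CFM

1741.40 CFM


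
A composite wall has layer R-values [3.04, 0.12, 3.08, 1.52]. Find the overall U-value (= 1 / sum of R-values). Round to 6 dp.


R_total = 3.04 + 0.12 + 3.08 + 1.52 = 7.76
U = 1/7.76 = 0.128866

0.128866


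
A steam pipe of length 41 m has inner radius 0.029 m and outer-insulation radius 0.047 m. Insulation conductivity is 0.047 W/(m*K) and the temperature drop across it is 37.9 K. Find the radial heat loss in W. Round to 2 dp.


Q = 2*pi*0.047*41*37.9/ln(0.047/0.029) = 950.36 W

950.36 W


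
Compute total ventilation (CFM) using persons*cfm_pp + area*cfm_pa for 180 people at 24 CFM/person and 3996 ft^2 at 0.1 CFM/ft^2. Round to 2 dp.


Total = 180*24 + 3996*0.1 = 4719.60 CFM

4719.60 CFM


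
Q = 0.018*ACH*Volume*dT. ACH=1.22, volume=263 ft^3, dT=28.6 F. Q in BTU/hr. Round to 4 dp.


Q = 0.018 * 1.22 * 263 * 28.6 = 165.1787 BTU/hr

165.1787 BTU/hr


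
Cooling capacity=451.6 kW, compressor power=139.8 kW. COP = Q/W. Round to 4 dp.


COP = 451.6 / 139.8 = 3.2303

3.2303


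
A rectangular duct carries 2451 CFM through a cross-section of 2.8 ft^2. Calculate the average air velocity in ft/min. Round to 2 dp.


V = 2451 / 2.8 = 875.36 ft/min

875.36 ft/min


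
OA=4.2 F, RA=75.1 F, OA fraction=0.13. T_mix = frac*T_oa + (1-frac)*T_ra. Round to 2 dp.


T_mix = 0.13*4.2 + 0.87*75.1 = 65.88 F

65.88 F


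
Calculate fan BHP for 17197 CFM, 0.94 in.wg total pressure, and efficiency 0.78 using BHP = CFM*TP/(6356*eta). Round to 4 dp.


BHP = 17197 * 0.94 / (6356 * 0.78) = 3.2606 hp

3.2606 hp


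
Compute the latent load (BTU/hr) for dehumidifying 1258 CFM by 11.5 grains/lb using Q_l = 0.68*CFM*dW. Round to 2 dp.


Q = 0.68 * 1258 * 11.5 = 9837.56 BTU/hr

9837.56 BTU/hr


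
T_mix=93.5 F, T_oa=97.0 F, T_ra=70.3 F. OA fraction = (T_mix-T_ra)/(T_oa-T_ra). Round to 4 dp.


frac = (93.5 - 70.3) / (97.0 - 70.3) = 0.8689

0.8689


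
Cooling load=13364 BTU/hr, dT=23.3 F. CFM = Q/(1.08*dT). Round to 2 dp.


CFM = 13364 / (1.08 * 23.3) = 531.08

531.08 CFM


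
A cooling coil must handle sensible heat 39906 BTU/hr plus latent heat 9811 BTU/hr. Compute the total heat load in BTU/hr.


Qt = 39906 + 9811 = 49717 BTU/hr

49717 BTU/hr


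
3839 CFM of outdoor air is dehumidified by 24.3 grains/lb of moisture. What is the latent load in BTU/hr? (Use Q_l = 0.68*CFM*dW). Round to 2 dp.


Q = 0.68 * 3839 * 24.3 = 63435.64 BTU/hr

63435.64 BTU/hr


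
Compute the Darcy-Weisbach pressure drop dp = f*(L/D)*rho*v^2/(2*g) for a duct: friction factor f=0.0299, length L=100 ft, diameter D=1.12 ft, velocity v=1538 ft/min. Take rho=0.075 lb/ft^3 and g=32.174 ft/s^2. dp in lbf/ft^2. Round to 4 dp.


v_fps = 1538/60 = 25.6333 ft/s
dp = 0.0299*(100/1.12)*0.075*25.6333^2/(2*32.174) = 2.0445 lbf/ft^2

2.0445 lbf/ft^2


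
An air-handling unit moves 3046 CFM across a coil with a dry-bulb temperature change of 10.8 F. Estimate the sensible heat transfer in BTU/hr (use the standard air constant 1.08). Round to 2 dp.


Q = 1.08 * 3046 * 10.8 = 35528.54 BTU/hr

35528.54 BTU/hr


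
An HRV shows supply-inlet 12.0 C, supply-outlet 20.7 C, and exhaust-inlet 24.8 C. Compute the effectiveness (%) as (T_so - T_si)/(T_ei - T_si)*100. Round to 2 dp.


eff = (20.7-12.0)/(24.8-12.0)*100 = 67.97 %

67.97 %


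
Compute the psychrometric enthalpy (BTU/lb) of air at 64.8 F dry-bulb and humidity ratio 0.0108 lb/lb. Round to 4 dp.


h = 0.24*64.8 + 0.0108*(1061+0.444*64.8) = 27.3215 BTU/lb

27.3215 BTU/lb


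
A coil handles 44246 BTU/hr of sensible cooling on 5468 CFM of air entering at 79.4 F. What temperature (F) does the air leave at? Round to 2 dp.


dT = 44246/(1.08*5468) = 7.4924
T_leave = 79.4 - 7.4924 = 71.91 F

71.91 F


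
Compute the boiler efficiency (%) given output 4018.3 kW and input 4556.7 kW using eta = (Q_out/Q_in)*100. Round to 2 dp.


eta = (4018.3/4556.7)*100 = 88.18 %

88.18 %


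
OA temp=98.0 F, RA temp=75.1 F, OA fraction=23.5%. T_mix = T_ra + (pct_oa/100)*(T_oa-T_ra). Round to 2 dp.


T_mix = 75.1 + (23.5/100)*(98.0-75.1) = 80.48 F

80.48 F


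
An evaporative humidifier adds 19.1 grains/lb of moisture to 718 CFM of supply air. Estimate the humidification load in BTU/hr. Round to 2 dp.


Q = 0.68 * 718 * 19.1 = 9325.38 BTU/hr

9325.38 BTU/hr


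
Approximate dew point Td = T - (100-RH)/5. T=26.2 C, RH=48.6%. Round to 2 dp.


Td = 26.2 - (100-48.6)/5 = 15.92 C

15.92 C


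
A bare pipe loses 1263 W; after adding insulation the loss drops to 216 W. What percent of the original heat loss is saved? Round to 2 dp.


Savings = ((1263-216)/1263)*100 = 82.90 %

82.90 %


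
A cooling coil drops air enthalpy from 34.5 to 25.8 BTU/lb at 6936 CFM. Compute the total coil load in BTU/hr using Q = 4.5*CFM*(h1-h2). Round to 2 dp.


Q = 4.5 * 6936 * (34.5 - 25.8) = 271544.40 BTU/hr

271544.40 BTU/hr


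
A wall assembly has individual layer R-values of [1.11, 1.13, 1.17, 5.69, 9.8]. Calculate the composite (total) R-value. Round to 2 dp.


R_total = 1.11 + 1.13 + 1.17 + 5.69 + 9.8 = 18.90

18.90


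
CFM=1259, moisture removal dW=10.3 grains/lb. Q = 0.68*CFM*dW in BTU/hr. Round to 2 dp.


Q = 0.68 * 1259 * 10.3 = 8818.04 BTU/hr

8818.04 BTU/hr


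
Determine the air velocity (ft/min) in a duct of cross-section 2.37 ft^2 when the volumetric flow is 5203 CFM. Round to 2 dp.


V = 5203 / 2.37 = 2195.36 ft/min

2195.36 ft/min


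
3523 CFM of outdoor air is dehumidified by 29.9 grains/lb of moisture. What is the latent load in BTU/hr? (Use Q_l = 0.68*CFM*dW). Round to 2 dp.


Q = 0.68 * 3523 * 29.9 = 71629.64 BTU/hr

71629.64 BTU/hr


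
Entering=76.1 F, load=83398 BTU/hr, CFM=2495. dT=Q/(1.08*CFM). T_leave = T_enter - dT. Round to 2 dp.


dT = 83398/(1.08*2495) = 30.9500
T_leave = 76.1 - 30.9500 = 45.15 F

45.15 F


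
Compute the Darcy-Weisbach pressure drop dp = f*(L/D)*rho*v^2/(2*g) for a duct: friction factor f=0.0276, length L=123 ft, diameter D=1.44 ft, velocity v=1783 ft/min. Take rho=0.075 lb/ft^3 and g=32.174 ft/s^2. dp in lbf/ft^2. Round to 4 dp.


v_fps = 1783/60 = 29.7167 ft/s
dp = 0.0276*(123/1.44)*0.075*29.7167^2/(2*32.174) = 2.4265 lbf/ft^2

2.4265 lbf/ft^2


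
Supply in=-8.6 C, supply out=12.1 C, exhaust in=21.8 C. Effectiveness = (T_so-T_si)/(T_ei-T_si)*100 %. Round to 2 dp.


eff = (12.1-(-8.6))/(21.8-(-8.6))*100 = 68.09 %

68.09 %


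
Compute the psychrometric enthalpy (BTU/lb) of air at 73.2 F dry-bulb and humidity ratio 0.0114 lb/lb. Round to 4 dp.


h = 0.24*73.2 + 0.0114*(1061+0.444*73.2) = 30.0339 BTU/lb

30.0339 BTU/lb


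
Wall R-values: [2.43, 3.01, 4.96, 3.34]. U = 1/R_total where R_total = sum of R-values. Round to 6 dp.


R_total = 2.43 + 3.01 + 4.96 + 3.34 = 13.74
U = 1/13.74 = 0.072780

0.072780


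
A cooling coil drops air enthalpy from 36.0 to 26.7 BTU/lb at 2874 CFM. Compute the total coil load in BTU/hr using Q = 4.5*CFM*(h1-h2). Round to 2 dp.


Q = 4.5 * 2874 * (36.0 - 26.7) = 120276.90 BTU/hr

120276.90 BTU/hr


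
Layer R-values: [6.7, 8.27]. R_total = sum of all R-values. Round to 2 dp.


R_total = 6.7 + 8.27 = 14.97

14.97


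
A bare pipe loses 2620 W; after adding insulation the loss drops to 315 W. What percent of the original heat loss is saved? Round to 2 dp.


Savings = ((2620-315)/2620)*100 = 87.98 %

87.98 %


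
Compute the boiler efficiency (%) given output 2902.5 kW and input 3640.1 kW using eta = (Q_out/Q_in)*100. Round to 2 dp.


eta = (2902.5/3640.1)*100 = 79.74 %

79.74 %


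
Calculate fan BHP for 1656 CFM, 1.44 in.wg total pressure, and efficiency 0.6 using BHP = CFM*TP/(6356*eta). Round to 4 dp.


BHP = 1656 * 1.44 / (6356 * 0.6) = 0.6253 hp

0.6253 hp


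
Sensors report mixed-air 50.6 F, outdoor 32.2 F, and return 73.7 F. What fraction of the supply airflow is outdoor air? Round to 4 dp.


frac = (50.6 - 73.7) / (32.2 - 73.7) = 0.5566

0.5566


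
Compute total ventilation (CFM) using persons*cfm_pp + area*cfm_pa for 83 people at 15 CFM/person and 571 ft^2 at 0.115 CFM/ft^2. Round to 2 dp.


Total = 83*15 + 571*0.115 = 1310.67 CFM

1310.67 CFM


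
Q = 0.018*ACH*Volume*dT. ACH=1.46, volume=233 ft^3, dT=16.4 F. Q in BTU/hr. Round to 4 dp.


Q = 0.018 * 1.46 * 233 * 16.4 = 100.4211 BTU/hr

100.4211 BTU/hr


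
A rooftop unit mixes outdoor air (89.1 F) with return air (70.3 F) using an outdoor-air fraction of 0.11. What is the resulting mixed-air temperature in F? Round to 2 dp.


T_mix = 0.11*89.1 + 0.89*70.3 = 72.37 F

72.37 F


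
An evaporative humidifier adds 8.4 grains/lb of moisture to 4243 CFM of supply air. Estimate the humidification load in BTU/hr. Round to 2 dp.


Q = 0.68 * 4243 * 8.4 = 24236.02 BTU/hr

24236.02 BTU/hr


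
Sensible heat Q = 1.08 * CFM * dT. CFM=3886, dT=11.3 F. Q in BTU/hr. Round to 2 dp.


Q = 1.08 * 3886 * 11.3 = 47424.74 BTU/hr

47424.74 BTU/hr


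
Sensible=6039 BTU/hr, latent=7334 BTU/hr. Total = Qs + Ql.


Qt = 6039 + 7334 = 13373 BTU/hr

13373 BTU/hr


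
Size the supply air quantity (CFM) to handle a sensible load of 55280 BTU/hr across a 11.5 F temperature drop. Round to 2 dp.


CFM = 55280 / (1.08 * 11.5) = 4450.89

4450.89 CFM


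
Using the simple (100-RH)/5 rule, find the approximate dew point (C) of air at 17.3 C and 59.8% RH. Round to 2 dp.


Td = 17.3 - (100-59.8)/5 = 9.26 C

9.26 C


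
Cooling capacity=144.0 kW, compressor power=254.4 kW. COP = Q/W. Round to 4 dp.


COP = 144.0 / 254.4 = 0.5660

0.5660


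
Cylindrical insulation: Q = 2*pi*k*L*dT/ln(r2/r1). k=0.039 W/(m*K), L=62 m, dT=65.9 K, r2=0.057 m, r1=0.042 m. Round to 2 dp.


Q = 2*pi*0.039*62*65.9/ln(0.057/0.042) = 3278.53 W

3278.53 W


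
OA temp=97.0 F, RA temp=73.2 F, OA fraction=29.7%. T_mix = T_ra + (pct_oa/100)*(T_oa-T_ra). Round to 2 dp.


T_mix = 73.2 + (29.7/100)*(97.0-73.2) = 80.27 F

80.27 F


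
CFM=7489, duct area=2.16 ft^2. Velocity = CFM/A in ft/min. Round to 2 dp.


V = 7489 / 2.16 = 3467.13 ft/min

3467.13 ft/min


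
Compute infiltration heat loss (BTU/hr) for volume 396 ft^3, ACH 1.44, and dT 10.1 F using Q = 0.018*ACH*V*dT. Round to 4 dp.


Q = 0.018 * 1.44 * 396 * 10.1 = 103.6696 BTU/hr

103.6696 BTU/hr


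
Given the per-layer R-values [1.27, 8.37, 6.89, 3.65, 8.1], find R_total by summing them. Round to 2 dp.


R_total = 1.27 + 8.37 + 6.89 + 3.65 + 8.1 = 28.28

28.28


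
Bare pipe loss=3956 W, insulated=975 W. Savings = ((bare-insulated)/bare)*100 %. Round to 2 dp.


Savings = ((3956-975)/3956)*100 = 75.35 %

75.35 %


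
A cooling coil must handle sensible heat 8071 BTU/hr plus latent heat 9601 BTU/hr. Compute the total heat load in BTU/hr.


Qt = 8071 + 9601 = 17672 BTU/hr

17672 BTU/hr


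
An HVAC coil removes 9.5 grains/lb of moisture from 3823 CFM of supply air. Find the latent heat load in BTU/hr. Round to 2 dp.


Q = 0.68 * 3823 * 9.5 = 24696.58 BTU/hr

24696.58 BTU/hr


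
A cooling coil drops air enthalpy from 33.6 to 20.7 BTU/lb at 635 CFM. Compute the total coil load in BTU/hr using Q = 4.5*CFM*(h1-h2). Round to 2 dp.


Q = 4.5 * 635 * (33.6 - 20.7) = 36861.75 BTU/hr

36861.75 BTU/hr


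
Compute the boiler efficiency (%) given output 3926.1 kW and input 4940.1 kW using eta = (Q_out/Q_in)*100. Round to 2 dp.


eta = (3926.1/4940.1)*100 = 79.47 %

79.47 %


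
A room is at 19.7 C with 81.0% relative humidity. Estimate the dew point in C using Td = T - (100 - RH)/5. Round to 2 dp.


Td = 19.7 - (100-81.0)/5 = 15.90 C

15.90 C


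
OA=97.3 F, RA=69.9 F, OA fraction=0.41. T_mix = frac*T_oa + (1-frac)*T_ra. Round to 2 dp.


T_mix = 0.41*97.3 + 0.59*69.9 = 81.13 F

81.13 F


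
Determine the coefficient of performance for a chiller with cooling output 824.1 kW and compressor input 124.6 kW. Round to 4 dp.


COP = 824.1 / 124.6 = 6.6140

6.6140


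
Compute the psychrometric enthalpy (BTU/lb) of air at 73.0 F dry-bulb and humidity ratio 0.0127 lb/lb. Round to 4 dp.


h = 0.24*73.0 + 0.0127*(1061+0.444*73.0) = 31.4063 BTU/lb

31.4063 BTU/lb


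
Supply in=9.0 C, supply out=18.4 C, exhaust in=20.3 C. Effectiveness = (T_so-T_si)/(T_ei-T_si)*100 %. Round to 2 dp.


eff = (18.4-9.0)/(20.3-9.0)*100 = 83.19 %

83.19 %


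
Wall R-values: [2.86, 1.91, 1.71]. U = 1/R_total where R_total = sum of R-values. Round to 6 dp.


R_total = 2.86 + 1.91 + 1.71 = 6.48
U = 1/6.48 = 0.154321

0.154321


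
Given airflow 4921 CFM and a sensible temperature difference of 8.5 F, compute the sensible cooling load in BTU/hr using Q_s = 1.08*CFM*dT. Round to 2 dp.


Q = 1.08 * 4921 * 8.5 = 45174.78 BTU/hr

45174.78 BTU/hr


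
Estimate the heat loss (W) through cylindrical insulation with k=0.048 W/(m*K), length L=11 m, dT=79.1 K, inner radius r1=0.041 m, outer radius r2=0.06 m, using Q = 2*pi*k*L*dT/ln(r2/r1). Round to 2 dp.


Q = 2*pi*0.048*11*79.1/ln(0.06/0.041) = 689.17 W

689.17 W


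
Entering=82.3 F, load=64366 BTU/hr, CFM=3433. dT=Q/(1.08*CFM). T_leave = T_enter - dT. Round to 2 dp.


dT = 64366/(1.08*3433) = 17.3604
T_leave = 82.3 - 17.3604 = 64.94 F

64.94 F


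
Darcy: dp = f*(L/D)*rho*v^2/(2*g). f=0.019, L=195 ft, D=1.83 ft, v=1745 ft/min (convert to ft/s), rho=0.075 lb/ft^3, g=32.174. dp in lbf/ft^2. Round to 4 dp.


v_fps = 1745/60 = 29.0833 ft/s
dp = 0.019*(195/1.83)*0.075*29.0833^2/(2*32.174) = 1.9960 lbf/ft^2

1.9960 lbf/ft^2


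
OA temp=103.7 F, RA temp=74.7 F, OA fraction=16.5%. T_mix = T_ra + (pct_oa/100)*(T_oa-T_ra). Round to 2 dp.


T_mix = 74.7 + (16.5/100)*(103.7-74.7) = 79.49 F

79.49 F


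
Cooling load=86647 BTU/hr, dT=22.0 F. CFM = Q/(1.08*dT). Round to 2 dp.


CFM = 86647 / (1.08 * 22.0) = 3646.76

3646.76 CFM


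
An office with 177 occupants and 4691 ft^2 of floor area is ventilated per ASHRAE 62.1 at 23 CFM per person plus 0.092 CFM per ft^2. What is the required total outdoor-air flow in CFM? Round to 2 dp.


Total = 177*23 + 4691*0.092 = 4502.57 CFM

4502.57 CFM


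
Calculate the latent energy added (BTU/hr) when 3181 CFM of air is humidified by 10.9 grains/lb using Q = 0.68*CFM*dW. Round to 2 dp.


Q = 0.68 * 3181 * 10.9 = 23577.57 BTU/hr

23577.57 BTU/hr


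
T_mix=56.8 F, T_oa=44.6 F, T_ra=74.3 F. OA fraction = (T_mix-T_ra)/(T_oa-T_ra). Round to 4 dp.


frac = (56.8 - 74.3) / (44.6 - 74.3) = 0.5892

0.5892


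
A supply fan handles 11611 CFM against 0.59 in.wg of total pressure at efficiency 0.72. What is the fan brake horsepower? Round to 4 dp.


BHP = 11611 * 0.59 / (6356 * 0.72) = 1.4969 hp

1.4969 hp


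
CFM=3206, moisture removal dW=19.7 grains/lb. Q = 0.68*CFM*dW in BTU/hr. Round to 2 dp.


Q = 0.68 * 3206 * 19.7 = 42947.58 BTU/hr

42947.58 BTU/hr


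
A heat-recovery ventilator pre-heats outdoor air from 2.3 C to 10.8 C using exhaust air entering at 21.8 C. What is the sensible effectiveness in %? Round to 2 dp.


eff = (10.8-2.3)/(21.8-2.3)*100 = 43.59 %

43.59 %


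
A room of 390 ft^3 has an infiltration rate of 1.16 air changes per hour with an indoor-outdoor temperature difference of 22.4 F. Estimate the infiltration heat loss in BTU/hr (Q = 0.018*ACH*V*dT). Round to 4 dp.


Q = 0.018 * 1.16 * 390 * 22.4 = 182.4077 BTU/hr

182.4077 BTU/hr


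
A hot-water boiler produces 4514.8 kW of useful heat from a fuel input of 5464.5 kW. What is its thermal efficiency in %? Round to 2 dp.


eta = (4514.8/5464.5)*100 = 82.62 %

82.62 %


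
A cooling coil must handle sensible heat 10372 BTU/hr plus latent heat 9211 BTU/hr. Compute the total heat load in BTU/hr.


Qt = 10372 + 9211 = 19583 BTU/hr

19583 BTU/hr


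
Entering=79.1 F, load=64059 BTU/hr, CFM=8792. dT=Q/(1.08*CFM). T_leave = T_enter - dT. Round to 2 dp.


dT = 64059/(1.08*8792) = 6.7463
T_leave = 79.1 - 6.7463 = 72.35 F

72.35 F


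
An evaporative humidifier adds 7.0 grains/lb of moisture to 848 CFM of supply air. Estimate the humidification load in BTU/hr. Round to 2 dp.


Q = 0.68 * 848 * 7.0 = 4036.48 BTU/hr

4036.48 BTU/hr


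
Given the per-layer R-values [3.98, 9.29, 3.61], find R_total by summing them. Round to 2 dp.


R_total = 3.98 + 9.29 + 3.61 = 16.88

16.88


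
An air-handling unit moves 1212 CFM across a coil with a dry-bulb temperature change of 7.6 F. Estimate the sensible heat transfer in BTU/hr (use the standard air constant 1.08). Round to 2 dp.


Q = 1.08 * 1212 * 7.6 = 9948.10 BTU/hr

9948.10 BTU/hr


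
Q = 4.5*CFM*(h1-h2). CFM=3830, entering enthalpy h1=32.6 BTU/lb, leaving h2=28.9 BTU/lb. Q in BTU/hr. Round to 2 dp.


Q = 4.5 * 3830 * (32.6 - 28.9) = 63769.50 BTU/hr

63769.50 BTU/hr


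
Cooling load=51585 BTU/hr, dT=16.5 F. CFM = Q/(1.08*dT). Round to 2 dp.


CFM = 51585 / (1.08 * 16.5) = 2894.78

2894.78 CFM


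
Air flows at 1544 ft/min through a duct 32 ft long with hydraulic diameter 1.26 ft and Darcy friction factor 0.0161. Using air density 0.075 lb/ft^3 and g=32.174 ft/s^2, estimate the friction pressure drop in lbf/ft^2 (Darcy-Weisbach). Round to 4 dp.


v_fps = 1544/60 = 25.7333 ft/s
dp = 0.0161*(32/1.26)*0.075*25.7333^2/(2*32.174) = 0.3156 lbf/ft^2

0.3156 lbf/ft^2


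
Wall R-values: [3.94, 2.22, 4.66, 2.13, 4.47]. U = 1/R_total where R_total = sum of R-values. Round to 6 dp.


R_total = 3.94 + 2.22 + 4.66 + 2.13 + 4.47 = 17.42
U = 1/17.42 = 0.057405

0.057405


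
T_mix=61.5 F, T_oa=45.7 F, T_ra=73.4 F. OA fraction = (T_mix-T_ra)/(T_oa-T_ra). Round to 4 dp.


frac = (61.5 - 73.4) / (45.7 - 73.4) = 0.4296

0.4296


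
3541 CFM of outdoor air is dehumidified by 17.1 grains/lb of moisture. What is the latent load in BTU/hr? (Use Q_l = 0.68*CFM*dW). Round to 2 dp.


Q = 0.68 * 3541 * 17.1 = 41174.75 BTU/hr

41174.75 BTU/hr


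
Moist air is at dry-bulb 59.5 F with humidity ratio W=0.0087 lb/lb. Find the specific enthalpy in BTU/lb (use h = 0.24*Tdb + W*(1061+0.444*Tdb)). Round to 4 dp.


h = 0.24*59.5 + 0.0087*(1061+0.444*59.5) = 23.7405 BTU/lb

23.7405 BTU/lb


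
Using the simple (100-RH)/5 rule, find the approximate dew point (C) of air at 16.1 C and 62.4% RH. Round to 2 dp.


Td = 16.1 - (100-62.4)/5 = 8.58 C

8.58 C


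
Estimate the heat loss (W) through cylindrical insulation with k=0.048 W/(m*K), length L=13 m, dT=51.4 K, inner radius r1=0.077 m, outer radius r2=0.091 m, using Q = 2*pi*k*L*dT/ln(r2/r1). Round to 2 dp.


Q = 2*pi*0.048*13*51.4/ln(0.091/0.077) = 1206.34 W

1206.34 W


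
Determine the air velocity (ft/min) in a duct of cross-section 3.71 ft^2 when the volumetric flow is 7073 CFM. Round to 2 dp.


V = 7073 / 3.71 = 1906.47 ft/min

1906.47 ft/min


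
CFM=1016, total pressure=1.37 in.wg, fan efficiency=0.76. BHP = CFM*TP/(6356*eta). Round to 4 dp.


BHP = 1016 * 1.37 / (6356 * 0.76) = 0.2881 hp

0.2881 hp


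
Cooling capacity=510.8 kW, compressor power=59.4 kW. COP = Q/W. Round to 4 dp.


COP = 510.8 / 59.4 = 8.5993

8.5993


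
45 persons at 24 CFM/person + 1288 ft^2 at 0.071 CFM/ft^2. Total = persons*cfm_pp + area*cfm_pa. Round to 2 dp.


Total = 45*24 + 1288*0.071 = 1171.45 CFM

1171.45 CFM


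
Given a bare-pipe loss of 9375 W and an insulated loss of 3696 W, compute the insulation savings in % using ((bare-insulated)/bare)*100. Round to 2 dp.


Savings = ((9375-3696)/9375)*100 = 60.58 %

60.58 %


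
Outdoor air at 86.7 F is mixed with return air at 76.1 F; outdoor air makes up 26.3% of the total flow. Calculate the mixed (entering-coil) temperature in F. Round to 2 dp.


T_mix = 76.1 + (26.3/100)*(86.7-76.1) = 78.89 F

78.89 F


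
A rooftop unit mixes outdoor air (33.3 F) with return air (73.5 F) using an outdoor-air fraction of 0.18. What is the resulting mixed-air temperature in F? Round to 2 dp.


T_mix = 0.18*33.3 + 0.82*73.5 = 66.26 F

66.26 F


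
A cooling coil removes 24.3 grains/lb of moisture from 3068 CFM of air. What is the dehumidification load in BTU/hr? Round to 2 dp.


Q = 0.68 * 3068 * 24.3 = 50695.63 BTU/hr

50695.63 BTU/hr


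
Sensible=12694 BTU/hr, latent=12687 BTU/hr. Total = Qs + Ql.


Qt = 12694 + 12687 = 25381 BTU/hr

25381 BTU/hr


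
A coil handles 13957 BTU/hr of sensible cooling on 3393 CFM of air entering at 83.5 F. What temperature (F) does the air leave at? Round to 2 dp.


dT = 13957/(1.08*3393) = 3.8088
T_leave = 83.5 - 3.8088 = 79.69 F

79.69 F


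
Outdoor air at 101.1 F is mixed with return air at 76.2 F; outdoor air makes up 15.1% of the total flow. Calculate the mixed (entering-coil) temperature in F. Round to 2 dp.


T_mix = 76.2 + (15.1/100)*(101.1-76.2) = 79.96 F

79.96 F


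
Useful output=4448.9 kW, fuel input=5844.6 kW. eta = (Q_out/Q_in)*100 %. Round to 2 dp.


eta = (4448.9/5844.6)*100 = 76.12 %

76.12 %


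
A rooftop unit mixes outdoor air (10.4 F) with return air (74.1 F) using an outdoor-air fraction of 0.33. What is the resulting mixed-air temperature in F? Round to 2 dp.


T_mix = 0.33*10.4 + 0.67*74.1 = 53.08 F

53.08 F


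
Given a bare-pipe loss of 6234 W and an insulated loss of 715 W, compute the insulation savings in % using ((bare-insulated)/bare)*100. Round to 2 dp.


Savings = ((6234-715)/6234)*100 = 88.53 %

88.53 %


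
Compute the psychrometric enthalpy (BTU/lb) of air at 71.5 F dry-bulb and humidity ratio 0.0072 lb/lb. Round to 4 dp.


h = 0.24*71.5 + 0.0072*(1061+0.444*71.5) = 25.0278 BTU/lb

25.0278 BTU/lb


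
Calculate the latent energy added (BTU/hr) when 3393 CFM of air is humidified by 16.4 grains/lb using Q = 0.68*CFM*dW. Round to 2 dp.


Q = 0.68 * 3393 * 16.4 = 37838.74 BTU/hr

37838.74 BTU/hr


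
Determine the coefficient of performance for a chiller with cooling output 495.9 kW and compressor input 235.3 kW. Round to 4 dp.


COP = 495.9 / 235.3 = 2.1075

2.1075


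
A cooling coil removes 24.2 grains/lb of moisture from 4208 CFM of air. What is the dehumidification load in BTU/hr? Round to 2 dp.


Q = 0.68 * 4208 * 24.2 = 69246.85 BTU/hr

69246.85 BTU/hr


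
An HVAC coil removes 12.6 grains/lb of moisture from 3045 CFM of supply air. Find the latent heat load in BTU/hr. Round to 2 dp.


Q = 0.68 * 3045 * 12.6 = 26089.56 BTU/hr

26089.56 BTU/hr
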